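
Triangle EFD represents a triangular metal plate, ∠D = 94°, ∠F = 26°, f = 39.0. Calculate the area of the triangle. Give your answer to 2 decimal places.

The third angle is ∠E = 180° − ∠F − ∠D = 60.00°.
Law of sines: e = f·sin E/sin F ≈ 77.047.
Law of sines: d = f·sin D/sin F ≈ 88.749.
Area = ½·f·e·sin D ≈ 1498.7.

area ≈ 1498.75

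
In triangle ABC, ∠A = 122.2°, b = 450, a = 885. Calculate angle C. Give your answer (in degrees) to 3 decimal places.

∠C ≈ 32.315°

Law of sines: sin B = b·sin A/a ≈ 0.43027.
Since a ≥ b, only the acute value applies: ∠B ≈ 25.48°.
Then ∠C = 180° − ∠A − ∠B ≈ 32.32°.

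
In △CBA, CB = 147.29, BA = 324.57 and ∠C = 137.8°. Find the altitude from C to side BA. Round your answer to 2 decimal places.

Law of sines: sin A = CB·sin C/BA ≈ 0.30483.
Since BA ≥ CB, only the acute value applies: ∠A ≈ 17.75°.
Then ∠B = 180° − ∠C − ∠A ≈ 24.45°.
Law of sines gives AC = BA·sin B/sin C ≈ 200.01.
Area = ½·BA·CB·sin B ≈ 9894.3.
The altitude from C has length 2·area/BA ≈ 60.968.

h_C ≈ 60.97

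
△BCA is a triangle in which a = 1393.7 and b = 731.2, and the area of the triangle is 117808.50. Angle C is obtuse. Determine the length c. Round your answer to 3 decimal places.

2111.865

From area = ½·a·b·sin C, we get sin C = 2·area/(a·b) ≈ 0.23121.
Taking the obtuse solution, ∠C ≈ 166.63°.
Law of cosines then gives c ≈ 2111.9.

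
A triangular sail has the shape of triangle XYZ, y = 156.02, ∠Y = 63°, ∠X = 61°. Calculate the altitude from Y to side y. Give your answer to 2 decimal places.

h_Y ≈ 126.97

The third angle is ∠Z = 180° − ∠X − ∠Y = 56.00°.
Law of sines: x = y·sin X/sin Y ≈ 153.15.
Law of sines: z = y·sin Z/sin Y ≈ 145.17.
Area = ½·y·x·sin Z ≈ 9904.7.
The altitude from Y has length 2·area/y ≈ 126.97.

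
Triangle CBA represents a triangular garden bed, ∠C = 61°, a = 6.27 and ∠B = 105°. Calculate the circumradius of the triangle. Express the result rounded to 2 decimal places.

The third angle is ∠A = 180° − ∠C − ∠B = 14.00°.
Law of sines: c = a·sin C/sin A ≈ 22.668.
Law of sines: b = a·sin B/sin A ≈ 25.034.
Circumradius = a/(2 sin A) ≈ 12.959.

12.96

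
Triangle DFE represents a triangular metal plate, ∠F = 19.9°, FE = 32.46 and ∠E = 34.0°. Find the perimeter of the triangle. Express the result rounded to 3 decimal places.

The third angle is ∠D = 180° − ∠F − ∠E = 126.10°.
Law of sines: ED = FE·sin F/sin D ≈ 13.674.
Law of sines: DF = FE·sin E/sin D ≈ 22.465.
Semiperimeter s = (32.46+13.674+22.465)/2 = 34.3.
Perimeter = 32.46 + 13.674 + 22.465 = 68.599.

68.599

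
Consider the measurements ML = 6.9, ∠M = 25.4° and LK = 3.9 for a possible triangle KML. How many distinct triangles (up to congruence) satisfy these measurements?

ML·sin M = 6.9·sin(25.4°) ≈ 2.96.
Since ML sin M < LK < ML (2.96 < 3.9 < 6.9), two triangles exist.

2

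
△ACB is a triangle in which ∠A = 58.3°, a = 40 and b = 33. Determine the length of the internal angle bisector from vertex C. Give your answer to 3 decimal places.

t_C ≈ 28.279

Law of sines: sin B = b·sin A/a ≈ 0.70192.
Since a ≥ b, only the acute value applies: ∠B ≈ 44.58°.
Then ∠C = 180° − ∠A − ∠B ≈ 77.12°.
Law of sines gives c = a·sin C/sin A ≈ 45.831.
The bisector from C has length 2·b·a·cos(∠C/2)/(b+a) ≈ 28.279.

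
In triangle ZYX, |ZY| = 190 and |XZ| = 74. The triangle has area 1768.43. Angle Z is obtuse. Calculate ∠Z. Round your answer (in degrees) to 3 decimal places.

∠Z ≈ 165.430°

From area = ½·|XZ|·|ZY|·sin Z, we get sin Z = 2·area/(|XZ|·|ZY|) ≈ 0.25155.
Taking the obtuse solution, ∠Z ≈ 165.43°.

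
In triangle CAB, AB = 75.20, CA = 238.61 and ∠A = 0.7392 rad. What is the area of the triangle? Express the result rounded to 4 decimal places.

Area = ½·CA·AB·sin A ≈ 6044.2.

area ≈ 6044.2309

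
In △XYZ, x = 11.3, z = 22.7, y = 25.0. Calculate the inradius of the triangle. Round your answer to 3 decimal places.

4.345

Semiperimeter s = (11.3 + 25 + 22.7)/2 = 29.5.
Heron's formula: area = √(29.5·18.2·4.5·6.8) ≈ 128.18.
Inradius = area/s = 128.18/29.5 ≈ 4.345.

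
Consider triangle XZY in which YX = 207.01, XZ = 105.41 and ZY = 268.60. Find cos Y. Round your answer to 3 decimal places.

By the law of cosines, cos Y = (ZY² + YX² − XZ²) / (2·ZY·YX) ≈ 0.93419, so ∠Y ≈ 20.90°.

cos Y ≈ 0.934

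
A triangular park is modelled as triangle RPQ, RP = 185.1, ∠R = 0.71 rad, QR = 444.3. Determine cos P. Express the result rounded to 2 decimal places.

By the law of cosines, PQ² = QR² + RP² − 2·QR·RP·cos R = 1.0693e+05, so PQ ≈ 327.
Law of cosines again: cos P = (RP² + PQ² − QR²)/(2·RP·PQ) ≈ -0.46434, so ∠P ≈ 2.054 rad.

-0.46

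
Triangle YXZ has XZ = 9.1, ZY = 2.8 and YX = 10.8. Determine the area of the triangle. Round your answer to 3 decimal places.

10.959

Semiperimeter s = (9.1 + 2.8 + 10.8)/2 = 11.35.
Heron's formula: area = √(11.35·2.25·8.55·0.55) ≈ 10.959.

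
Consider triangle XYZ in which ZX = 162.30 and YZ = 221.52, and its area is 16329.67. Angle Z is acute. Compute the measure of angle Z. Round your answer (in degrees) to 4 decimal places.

∠Z ≈ 65.2848°

From area = ½·YZ·ZX·sin Z, we get sin Z = 2·area/(YZ·ZX) ≈ 0.90840.
Taking the acute solution, ∠Z ≈ 65.28°.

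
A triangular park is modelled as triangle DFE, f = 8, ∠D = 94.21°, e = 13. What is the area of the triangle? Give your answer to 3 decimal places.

area ≈ 51.860

Area = ½·f·e·sin D ≈ 51.86.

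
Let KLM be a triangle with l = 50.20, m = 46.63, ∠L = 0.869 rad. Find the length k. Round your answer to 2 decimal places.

Law of sines: sin M = m·sin L/l ≈ 0.70937.
Since l ≥ m, only the acute value applies: ∠M ≈ 0.789 rad.
Then ∠K = π − ∠L − ∠M ≈ 1.484 rad.
Law of sines gives k = l·sin K/sin L ≈ 65.486.

65.49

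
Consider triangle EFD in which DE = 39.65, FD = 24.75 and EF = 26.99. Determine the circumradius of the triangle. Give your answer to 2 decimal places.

By the law of cosines, cos E = (DE² + EF² − FD²) / (2·DE·EF) ≈ 0.78868, so ∠E ≈ 37.94°.
Circumradius = FD/(2 sin E) ≈ 20.128.

R ≈ 20.13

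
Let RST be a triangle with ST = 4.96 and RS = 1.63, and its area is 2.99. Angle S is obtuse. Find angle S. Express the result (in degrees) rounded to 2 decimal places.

132.30

From area = ½·RS·ST·sin S, we get sin S = 2·area/(RS·ST) ≈ 0.73966.
Taking the obtuse solution, ∠S ≈ 132.30°.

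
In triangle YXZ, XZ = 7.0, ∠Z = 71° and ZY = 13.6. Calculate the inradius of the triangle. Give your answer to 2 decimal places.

By the law of cosines, YX² = XZ² + ZY² − 2·XZ·ZY·cos Z = 171.97, so YX ≈ 13.114.
Area = ½·XZ·ZY·sin Z ≈ 45.007.
Semiperimeter s = (7+13.6+13.114)/2 = 16.857.
Inradius = area/s = 45.007/16.857 ≈ 2.6699.

r ≈ 2.67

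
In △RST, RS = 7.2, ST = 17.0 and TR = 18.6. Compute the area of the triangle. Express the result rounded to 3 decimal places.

Semiperimeter s = (17 + 18.6 + 7.2)/2 = 21.4.
Heron's formula: area = √(21.4·4.4·2.8·14.2) ≈ 61.187.

61.187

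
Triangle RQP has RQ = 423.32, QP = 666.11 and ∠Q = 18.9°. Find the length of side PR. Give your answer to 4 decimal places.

By the law of cosines, PR² = RQ² + QP² − 2·RQ·QP·cos Q = 89352, so PR ≈ 298.92.

298.9188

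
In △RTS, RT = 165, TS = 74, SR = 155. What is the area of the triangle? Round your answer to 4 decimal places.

5706.7034

Semiperimeter s = (74 + 155 + 165)/2 = 197.
Heron's formula: area = √(197·123·42·32) ≈ 5706.7.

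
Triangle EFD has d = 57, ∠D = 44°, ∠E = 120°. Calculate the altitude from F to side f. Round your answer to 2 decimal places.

The third angle is ∠F = 180° − ∠D − ∠E = 16.00°.
Law of sines: e = d·sin E/sin D ≈ 71.061.
Law of sines: f = d·sin F/sin D ≈ 22.617.
Area = ½·d·e·sin F ≈ 558.24.
The altitude from F has length 2·area/f ≈ 49.363.

49.36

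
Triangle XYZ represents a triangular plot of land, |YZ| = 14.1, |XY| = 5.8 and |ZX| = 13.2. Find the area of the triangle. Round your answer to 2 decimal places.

area ≈ 38.21

Semiperimeter s = (14.1 + 13.2 + 5.8)/2 = 16.55.
Heron's formula: area = √(16.55·2.45·3.35·10.75) ≈ 38.213.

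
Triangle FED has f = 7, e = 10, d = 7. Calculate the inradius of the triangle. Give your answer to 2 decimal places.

Semiperimeter s = (7 + 10 + 7)/2 = 12.
Heron's formula: area = √(12·5·2·5) ≈ 24.495.
Inradius = area/s = 24.495/12 ≈ 2.0412.

2.04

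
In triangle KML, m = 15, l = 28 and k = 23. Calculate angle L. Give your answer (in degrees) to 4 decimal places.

∠L ≈ 92.4919°

By the law of cosines, cos L = (k² + m² − l²) / (2·k·m) ≈ -0.04348, so ∠L ≈ 92.49°.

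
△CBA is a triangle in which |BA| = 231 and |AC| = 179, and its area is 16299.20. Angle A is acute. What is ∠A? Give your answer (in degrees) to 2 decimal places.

∠A ≈ 52.03°

From area = ½·|BA|·|AC|·sin A, we get sin A = 2·area/(|BA|·|AC|) ≈ 0.78837.
Taking the acute solution, ∠A ≈ 52.03°.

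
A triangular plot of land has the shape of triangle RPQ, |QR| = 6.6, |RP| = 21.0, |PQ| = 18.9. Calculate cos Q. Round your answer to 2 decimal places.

By the law of cosines, cos Q = (|PQ|² + |QR|² − |RP|²) / (2·|PQ|·|QR|) ≈ -0.16126, so ∠Q ≈ 1.733 rad.

cos Q ≈ -0.16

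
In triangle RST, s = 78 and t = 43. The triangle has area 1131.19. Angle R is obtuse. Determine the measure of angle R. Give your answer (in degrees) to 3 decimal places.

∠R ≈ 137.582°

From area = ½·s·t·sin R, we get sin R = 2·area/(s·t) ≈ 0.67453.
Taking the obtuse solution, ∠R ≈ 137.58°.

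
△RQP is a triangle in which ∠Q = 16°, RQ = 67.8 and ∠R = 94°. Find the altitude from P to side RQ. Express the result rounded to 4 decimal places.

h_P ≈ 19.8391

The third angle is ∠P = 180° − ∠R − ∠Q = 70.00°.
Law of sines: QP = RQ·sin R/sin P ≈ 71.975.
Law of sines: PR = RQ·sin Q/sin P ≈ 19.888.
Area = ½·RQ·QP·sin Q ≈ 672.55.
The altitude from P has length 2·area/RQ ≈ 19.839.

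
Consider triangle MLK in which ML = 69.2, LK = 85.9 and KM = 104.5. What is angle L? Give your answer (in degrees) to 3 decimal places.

∠L ≈ 83.978°

By the law of cosines, cos L = (ML² + LK² − KM²) / (2·ML·LK) ≈ 0.10491, so ∠L ≈ 83.98°.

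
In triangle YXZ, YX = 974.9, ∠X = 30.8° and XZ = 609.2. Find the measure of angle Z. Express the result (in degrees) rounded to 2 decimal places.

By the law of cosines, ZY² = YX² + XZ² − 2·YX·XZ·cos X = 3.0127e+05, so ZY ≈ 548.88.
Law of cosines again: cos Z = (XZ² + ZY² − YX²)/(2·XZ·ZY) ≈ -0.41576, so ∠Z ≈ 114.57°.

∠Z ≈ 114.57°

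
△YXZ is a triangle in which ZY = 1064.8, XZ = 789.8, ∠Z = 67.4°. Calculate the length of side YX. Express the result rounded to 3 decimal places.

1054.142

By the law of cosines, YX² = XZ² + ZY² − 2·XZ·ZY·cos Z = 1.1112e+06, so YX ≈ 1054.1.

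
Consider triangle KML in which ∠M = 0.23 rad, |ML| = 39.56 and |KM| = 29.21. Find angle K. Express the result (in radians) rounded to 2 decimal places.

∠K ≈ 2.37 rad

By the law of cosines, |LK|² = |KM|² + |ML|² − 2·|KM|·|ML|·cos M = 167.98, so |LK| ≈ 12.961.
Law of cosines again: cos K = (|LK|² + |KM|² − |ML|²)/(2·|LK|·|KM|) ≈ -0.71819, so ∠K ≈ 2.372 rad.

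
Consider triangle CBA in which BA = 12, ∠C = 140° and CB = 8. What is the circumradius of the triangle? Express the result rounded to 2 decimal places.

Law of sines: sin A = CB·sin C/BA ≈ 0.42853.
Since BA ≥ CB, only the acute value applies: ∠A ≈ 25.37°.
Then ∠B = 180° − ∠C − ∠A ≈ 14.63°.
Law of sines gives AC = BA·sin B/sin C ≈ 4.714.
Circumradius = BA/(2 sin C) ≈ 9.3343.

R ≈ 9.33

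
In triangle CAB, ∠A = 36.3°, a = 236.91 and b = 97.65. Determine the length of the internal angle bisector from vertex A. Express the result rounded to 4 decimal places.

140.9576

Law of sines: sin B = b·sin A/a ≈ 0.24402.
Since a ≥ b, only the acute value applies: ∠B ≈ 14.12°.
Then ∠C = 180° − ∠A − ∠B ≈ 129.58°.
Law of sines gives c = a·sin C/sin A ≈ 308.45.
The bisector from A has length 2·b·c·cos(∠A/2)/(b+c) ≈ 140.96.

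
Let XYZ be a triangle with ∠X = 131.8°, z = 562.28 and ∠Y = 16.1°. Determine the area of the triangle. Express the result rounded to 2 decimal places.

area ≈ 61498.05

The third angle is ∠Z = 180° − ∠X − ∠Y = 32.10°.
Law of sines: x = z·sin X/sin Z ≈ 788.8.
Law of sines: y = z·sin Y/sin Z ≈ 293.43.
Area = ½·z·x·sin Y ≈ 61498.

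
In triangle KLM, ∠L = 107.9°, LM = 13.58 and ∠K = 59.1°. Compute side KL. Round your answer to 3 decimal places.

3.560

The third angle is ∠M = 180° − ∠K − ∠L = 13.00°.
Law of sines: KL = LM·sin M/sin K ≈ 3.5601.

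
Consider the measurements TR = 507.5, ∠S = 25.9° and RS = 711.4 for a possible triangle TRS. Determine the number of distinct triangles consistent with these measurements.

RS·sin S = 711.4·sin(25.9°) ≈ 310.7.
Since RS sin S < TR < RS (310.7 < 507.5 < 711.4), two triangles exist.

2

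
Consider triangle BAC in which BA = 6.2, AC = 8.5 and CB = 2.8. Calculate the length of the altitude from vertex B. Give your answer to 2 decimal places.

Semiperimeter s = (8.5 + 2.8 + 6.2)/2 = 8.75.
Heron's formula: area = √(8.75·0.25·5.95·2.55) ≈ 5.7611.
The altitude from B has length 2·area/AC ≈ 1.3555.

h_B ≈ 1.36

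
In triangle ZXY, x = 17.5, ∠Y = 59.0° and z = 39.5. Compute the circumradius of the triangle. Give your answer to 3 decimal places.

By the law of cosines, y² = z² + x² − 2·z·x·cos Y = 1154.5, so y ≈ 33.977.
Area = ½·z·x·sin Y ≈ 296.26.
Circumradius = y/(2 sin Y) ≈ 19.82.

R ≈ 19.820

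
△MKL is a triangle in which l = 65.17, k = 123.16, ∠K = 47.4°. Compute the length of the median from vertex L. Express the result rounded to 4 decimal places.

Law of sines: sin L = l·sin K/k ≈ 0.38951.
Since k ≥ l, only the acute value applies: ∠L ≈ 22.92°.
Then ∠M = 180° − ∠K − ∠L ≈ 109.68°.
Law of sines gives m = k·sin M/sin K ≈ 157.55.
Median from L: ½√(2·m² + 2·k² − l²) ≈ 137.6.

m_L ≈ 137.5961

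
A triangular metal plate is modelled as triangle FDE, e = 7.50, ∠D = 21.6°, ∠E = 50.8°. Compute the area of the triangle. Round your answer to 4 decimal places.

The third angle is ∠F = 180° − ∠D − ∠E = 107.60°.
Law of sines: f = e·sin F/sin E ≈ 9.2251.
Law of sines: d = e·sin D/sin E ≈ 3.5628.
Area = ½·e·f·sin D ≈ 12.735.

area ≈ 12.7349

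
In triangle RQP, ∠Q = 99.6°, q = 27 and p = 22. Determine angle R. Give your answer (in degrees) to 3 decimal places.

26.944

Law of sines: sin P = p·sin Q/q ≈ 0.80340.
Since q ≥ p, only the acute value applies: ∠P ≈ 53.46°.
Then ∠R = 180° − ∠Q − ∠P ≈ 26.94°.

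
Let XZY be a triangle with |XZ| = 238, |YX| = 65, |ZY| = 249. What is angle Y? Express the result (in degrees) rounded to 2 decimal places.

By the law of cosines, cos Y = (|ZY|² + |YX|² − |XZ|²) / (2·|ZY|·|YX|) ≈ 0.29601, so ∠Y ≈ 72.78°.

∠Y ≈ 72.78°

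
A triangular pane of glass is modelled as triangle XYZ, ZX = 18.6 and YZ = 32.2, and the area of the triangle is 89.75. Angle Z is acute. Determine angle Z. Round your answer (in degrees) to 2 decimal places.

∠Z ≈ 17.44°

From area = ½·YZ·ZX·sin Z, we get sin Z = 2·area/(YZ·ZX) ≈ 0.29971.
Taking the acute solution, ∠Z ≈ 17.44°.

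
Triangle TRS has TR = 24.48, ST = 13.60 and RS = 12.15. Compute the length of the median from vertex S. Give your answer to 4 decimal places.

Median from S: ½√(2·RS² + 2·ST² − TR²) ≈ 4.0588.

4.0588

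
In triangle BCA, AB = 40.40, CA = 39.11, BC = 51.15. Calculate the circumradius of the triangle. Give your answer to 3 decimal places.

R ≈ 25.965

By the law of cosines, cos B = (AB² + BC² − CA²) / (2·AB·BC) ≈ 0.65786, so ∠B ≈ 48.86°.
Circumradius = CA/(2 sin B) ≈ 25.965.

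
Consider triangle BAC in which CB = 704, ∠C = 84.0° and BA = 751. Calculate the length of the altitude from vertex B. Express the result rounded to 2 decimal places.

700.14

Law of sines: sin A = CB·sin C/BA ≈ 0.93228.
Since BA ≥ CB, only the acute value applies: ∠A ≈ 68.79°.
Then ∠B = 180° − ∠C − ∠A ≈ 27.21°.
Law of sines gives AC = BA·sin B/sin C ≈ 345.25.
Area = ½·BA·CB·sin B ≈ 1.2086e+05.
The altitude from B has length 2·area/AC ≈ 700.14.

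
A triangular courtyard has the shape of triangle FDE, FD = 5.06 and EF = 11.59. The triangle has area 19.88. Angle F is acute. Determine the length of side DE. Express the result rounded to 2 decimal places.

From area = ½·EF·FD·sin F, we get sin F = 2·area/(EF·FD) ≈ 0.67797.
Taking the acute solution, ∠F ≈ 0.7450 rad.
Law of cosines then gives DE ≈ 8.5856.

8.59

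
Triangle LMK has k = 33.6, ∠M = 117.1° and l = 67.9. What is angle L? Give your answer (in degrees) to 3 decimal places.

By the law of cosines, m² = k² + l² − 2·k·l·cos M = 7818, so m ≈ 88.419.
Law of cosines again: cos L = (m² + k² − l²)/(2·m·k) ≈ 0.72984, so ∠L ≈ 43.13°.

∠L ≈ 43.127°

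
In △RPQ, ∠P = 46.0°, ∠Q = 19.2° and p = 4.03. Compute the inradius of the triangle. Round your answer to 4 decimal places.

0.6151

The third angle is ∠R = 180° − ∠P − ∠Q = 114.80°.
Law of sines: r = p·sin R/sin P ≈ 5.0857.
Law of sines: q = p·sin Q/sin P ≈ 1.8424.
Area = ½·p·r·sin Q ≈ 3.3701.
Semiperimeter s = (5.0857+4.03+1.8424)/2 = 5.4791.
Inradius = area/s = 3.3701/5.4791 ≈ 0.61509.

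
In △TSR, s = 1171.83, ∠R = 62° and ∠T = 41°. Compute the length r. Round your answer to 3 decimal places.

1061.880

The third angle is ∠S = 180° − ∠R − ∠T = 77.00°.
Law of sines: r = s·sin R/sin S ≈ 1061.9.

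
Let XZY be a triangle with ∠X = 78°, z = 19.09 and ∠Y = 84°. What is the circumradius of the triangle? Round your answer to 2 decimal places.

The third angle is ∠Z = 180° − ∠Y − ∠X = 18.00°.
Law of sines: x = z·sin X/sin Z ≈ 60.427.
Law of sines: y = z·sin Y/sin Z ≈ 61.438.
Circumradius = z/(2 sin Z) ≈ 30.888.

R ≈ 30.89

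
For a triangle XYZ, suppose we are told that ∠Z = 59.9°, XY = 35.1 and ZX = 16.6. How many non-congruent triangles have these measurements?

1

ZX·sin Z = 16.6·sin(59.9°) ≈ 14.36.
Since XY ≥ ZX, exactly one triangle exists.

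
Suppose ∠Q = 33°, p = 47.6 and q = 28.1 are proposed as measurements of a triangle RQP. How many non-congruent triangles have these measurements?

2

p·sin Q = 47.6·sin(33°) ≈ 25.92.
Since p sin Q < q < p (25.92 < 28.1 < 47.6), two triangles exist.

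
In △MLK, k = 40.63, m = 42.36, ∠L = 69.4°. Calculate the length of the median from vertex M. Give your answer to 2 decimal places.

m_M ≈ 38.65

By the law of cosines, l² = k² + m² − 2·k·m·cos L = 2234.1, so l ≈ 47.266.
Median from M: ½√(2·l² + 2·k² − m²) ≈ 38.65.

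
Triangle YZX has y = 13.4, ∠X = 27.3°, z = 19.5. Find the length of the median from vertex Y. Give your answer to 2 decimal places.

m_Y ≈ 13.89

By the law of cosines, x² = y² + z² − 2·y·z·cos X = 95.419, so x ≈ 9.7682.
Median from Y: ½√(2·z² + 2·x² − y²) ≈ 13.89.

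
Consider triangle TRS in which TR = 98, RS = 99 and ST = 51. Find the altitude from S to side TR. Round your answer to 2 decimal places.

h_S ≈ 49.50

Semiperimeter s = (99 + 51 + 98)/2 = 124.
Heron's formula: area = √(124·25·73·26) ≈ 2425.7.
The altitude from S has length 2·area/TR ≈ 49.503.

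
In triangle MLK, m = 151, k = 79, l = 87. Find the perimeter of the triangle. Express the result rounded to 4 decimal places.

Perimeter = 151 + 87 + 79 = 317.

perimeter ≈ 317.0000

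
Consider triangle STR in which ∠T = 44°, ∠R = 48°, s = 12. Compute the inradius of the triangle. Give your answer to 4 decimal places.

2.5418

The third angle is ∠S = 180° − ∠T − ∠R = 88.00°.
Law of sines: t = s·sin T/sin S ≈ 8.341.
Law of sines: r = s·sin R/sin S ≈ 8.9232.
Area = ½·s·t·sin R ≈ 37.191.
Semiperimeter p = (12+8.341+8.9232)/2 = 14.632.
Inradius = area/p = 37.191/14.632 ≈ 2.5418.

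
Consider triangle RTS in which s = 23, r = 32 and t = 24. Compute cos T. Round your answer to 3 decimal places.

0.664

By the law of cosines, cos T = (s² + r² − t²) / (2·s·r) ≈ 0.66372, so ∠T ≈ 0.845 rad.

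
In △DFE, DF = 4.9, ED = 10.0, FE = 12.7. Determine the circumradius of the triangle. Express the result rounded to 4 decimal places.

6.8662

By the law of cosines, cos D = (ED² + DF² − FE²) / (2·ED·DF) ≈ -0.38041, so ∠D ≈ 112.36°.
Circumradius = FE/(2 sin D) ≈ 6.8662.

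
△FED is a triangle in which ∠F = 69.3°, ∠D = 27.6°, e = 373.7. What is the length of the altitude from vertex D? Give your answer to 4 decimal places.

349.5754

The third angle is ∠E = 180° − ∠D − ∠F = 83.10°.
Law of sines: f = e·sin F/sin E ≈ 352.13.
Law of sines: d = e·sin D/sin E ≈ 174.4.
Area = ½·e·f·sin D ≈ 30482.
The altitude from D has length 2·area/d ≈ 349.58.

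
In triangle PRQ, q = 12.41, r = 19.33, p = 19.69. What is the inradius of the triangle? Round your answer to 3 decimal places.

Semiperimeter s = (19.69 + 19.33 + 12.41)/2 = 25.715.
Heron's formula: area = √(25.715·6.025·6.385·13.305) ≈ 114.73.
Inradius = area/s = 114.73/25.715 ≈ 4.4614.

4.461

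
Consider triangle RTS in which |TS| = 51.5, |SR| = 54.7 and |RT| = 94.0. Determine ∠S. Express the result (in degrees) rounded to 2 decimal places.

∠S ≈ 124.51°

By the law of cosines, cos S = (|TS|² + |SR|² − |RT|²) / (2·|TS|·|SR|) ≈ -0.56649, so ∠S ≈ 124.51°.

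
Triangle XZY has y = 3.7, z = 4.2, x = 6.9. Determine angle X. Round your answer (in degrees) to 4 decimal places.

By the law of cosines, cos X = (z² + y² − x²) / (2·z·y) ≈ -0.52381, so ∠X ≈ 121.59°.

∠X ≈ 121.5881°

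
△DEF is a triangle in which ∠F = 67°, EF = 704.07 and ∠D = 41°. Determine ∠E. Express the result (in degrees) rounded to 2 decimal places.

∠E ≈ 72.00°

The third angle is ∠E = 180° − ∠F − ∠D = 72.00°.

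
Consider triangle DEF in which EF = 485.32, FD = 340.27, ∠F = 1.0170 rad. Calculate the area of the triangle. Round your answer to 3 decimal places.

70228.530

Area = ½·EF·FD·sin F ≈ 70229.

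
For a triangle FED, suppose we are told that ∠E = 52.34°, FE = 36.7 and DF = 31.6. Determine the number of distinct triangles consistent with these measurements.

FE·sin E = 36.7·sin(52.34°) ≈ 29.05.
Since FE sin E < DF < FE (29.05 < 31.6 < 36.7), two triangles exist.

2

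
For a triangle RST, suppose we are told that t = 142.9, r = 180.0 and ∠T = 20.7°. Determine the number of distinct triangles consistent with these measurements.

r·sin T = 180.0·sin(20.7°) ≈ 63.63.
Since r sin T < t < r (63.63 < 142.9 < 180.0), two triangles exist.

2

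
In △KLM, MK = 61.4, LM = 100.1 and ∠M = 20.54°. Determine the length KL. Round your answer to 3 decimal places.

By the law of cosines, KL² = LM² + MK² − 2·LM·MK·cos M = 2279.1, so KL ≈ 47.74.

47.740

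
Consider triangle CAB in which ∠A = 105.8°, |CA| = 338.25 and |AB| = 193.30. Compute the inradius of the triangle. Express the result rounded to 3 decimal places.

r ≈ 65.234

By the law of cosines, |BC|² = |CA|² + |AB|² − 2·|CA|·|AB|·cos A = 1.8738e+05, so |BC| ≈ 432.88.
Area = ½·|CA|·|AB|·sin A ≈ 31457.
Semiperimeter s = (193.3+432.88+338.25)/2 = 482.21.
Inradius = area/s = 31457/482.21 ≈ 65.234.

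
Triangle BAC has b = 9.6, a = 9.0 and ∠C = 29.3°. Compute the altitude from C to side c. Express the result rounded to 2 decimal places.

h_C ≈ 8.92

By the law of cosines, c² = b² + a² − 2·b·a·cos C = 22.466, so c ≈ 4.7399.
Area = ½·b·a·sin C ≈ 21.141.
The altitude from C has length 2·area/c ≈ 8.9206.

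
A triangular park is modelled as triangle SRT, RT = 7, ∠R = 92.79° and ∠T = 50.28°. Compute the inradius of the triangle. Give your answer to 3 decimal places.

The third angle is ∠S = 180° − ∠R − ∠T = 36.93°.
Law of sines: TS = RT·sin R/sin S ≈ 11.637.
Law of sines: SR = RT·sin T/sin S ≈ 8.9612.
Area = ½·RT·TS·sin T ≈ 31.327.
Semiperimeter s = (7+11.637+8.9612)/2 = 13.799.
Inradius = area/s = 31.327/13.799 ≈ 2.2703.

r ≈ 2.270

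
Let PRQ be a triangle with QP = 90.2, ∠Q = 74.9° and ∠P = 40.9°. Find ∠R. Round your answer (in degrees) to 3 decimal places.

The third angle is ∠R = 180° − ∠Q − ∠P = 64.20°.

∠R ≈ 64.200°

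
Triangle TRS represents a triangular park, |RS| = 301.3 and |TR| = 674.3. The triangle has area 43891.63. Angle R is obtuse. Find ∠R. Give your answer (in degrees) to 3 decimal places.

From area = ½·|TR|·|RS|·sin R, we get sin R = 2·area/(|TR|·|RS|) ≈ 0.43208.
Taking the obtuse solution, ∠R ≈ 154.40°.

∠R ≈ 154.401°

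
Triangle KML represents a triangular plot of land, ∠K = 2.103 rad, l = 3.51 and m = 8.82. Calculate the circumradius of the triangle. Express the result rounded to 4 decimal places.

By the law of cosines, k² = m² + l² − 2·m·l·cos K = 121.53, so k ≈ 11.024.
Area = ½·m·l·sin K ≈ 13.338.
Circumradius = k/(2 sin K) ≈ 6.3968.

R ≈ 6.3968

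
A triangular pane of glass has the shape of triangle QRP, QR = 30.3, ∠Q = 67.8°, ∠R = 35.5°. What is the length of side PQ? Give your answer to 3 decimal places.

18.080

The third angle is ∠P = 180° − ∠Q − ∠R = 76.70°.
Law of sines: PQ = QR·sin R/sin P ≈ 18.08.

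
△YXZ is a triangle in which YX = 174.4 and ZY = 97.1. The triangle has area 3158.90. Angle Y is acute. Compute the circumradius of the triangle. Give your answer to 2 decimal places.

122.98

From area = ½·ZY·YX·sin Y, we get sin Y = 2·area/(ZY·YX) ≈ 0.37308.
Taking the acute solution, ∠Y ≈ 21.91°.
Law of cosines then gives XZ ≈ 91.764.
Circumradius = XZ/(2 sin Y) ≈ 122.98.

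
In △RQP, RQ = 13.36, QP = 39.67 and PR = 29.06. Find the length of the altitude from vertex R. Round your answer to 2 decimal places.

Semiperimeter s = (39.67 + 29.06 + 13.36)/2 = 41.045.
Heron's formula: area = √(41.045·1.375·11.985·27.685) ≈ 136.84.
The altitude from R has length 2·area/QP ≈ 6.8991.

6.90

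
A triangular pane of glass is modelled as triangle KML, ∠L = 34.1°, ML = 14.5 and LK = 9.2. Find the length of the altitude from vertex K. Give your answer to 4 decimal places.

By the law of cosines, KM² = ML² + LK² − 2·ML·LK·cos L = 73.964, so KM ≈ 8.6002.
Area = ½·ML·LK·sin L ≈ 37.395.
The altitude from K has length 2·area/ML ≈ 5.1579.

h_K ≈ 5.1579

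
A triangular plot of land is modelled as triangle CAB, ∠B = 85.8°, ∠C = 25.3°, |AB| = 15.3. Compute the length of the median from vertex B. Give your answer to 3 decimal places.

m_B ≈ 18.872

The third angle is ∠A = 180° − ∠B − ∠C = 68.90°.
Law of sines: |BC| = |AB|·sin A/sin C ≈ 33.401.
Law of sines: |CA| = |AB|·sin B/sin C ≈ 35.705.
Median from B: ½√(2·|AB|² + 2·|BC|² − |CA|²) ≈ 18.872.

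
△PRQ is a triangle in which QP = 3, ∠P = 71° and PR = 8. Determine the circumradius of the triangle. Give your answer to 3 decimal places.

By the law of cosines, RQ² = QP² + PR² − 2·QP·PR·cos P = 57.373, so RQ ≈ 7.5745.
Area = ½·QP·PR·sin P ≈ 11.346.
Circumradius = RQ/(2 sin P) ≈ 4.0055.

4.005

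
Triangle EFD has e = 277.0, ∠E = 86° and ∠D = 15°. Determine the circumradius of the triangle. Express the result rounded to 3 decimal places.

138.838

The third angle is ∠F = 180° − ∠D − ∠E = 79.00°.
Law of sines: f = e·sin F/sin E ≈ 272.57.
Law of sines: d = e·sin D/sin E ≈ 71.868.
Circumradius = e/(2 sin E) ≈ 138.84.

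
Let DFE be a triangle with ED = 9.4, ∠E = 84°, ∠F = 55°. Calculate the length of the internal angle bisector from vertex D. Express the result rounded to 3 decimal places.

The third angle is ∠D = 180° − ∠F − ∠E = 41.00°.
Law of sines: FE = ED·sin D/sin F ≈ 7.5285.
Law of sines: DF = ED·sin E/sin F ≈ 11.412.
The bisector from D has length 2·ED·DF·cos(∠D/2)/(ED+DF) ≈ 9.6561.

9.656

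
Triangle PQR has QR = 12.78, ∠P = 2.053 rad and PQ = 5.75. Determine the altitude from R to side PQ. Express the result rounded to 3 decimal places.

h_R ≈ 8.022

Law of sines: sin R = PQ·sin P/QR ≈ 0.39862.
Since QR ≥ PQ, only the acute value applies: ∠R ≈ 0.410 rad.
Then ∠Q = π − ∠P − ∠R ≈ 0.679 rad.
Law of sines gives RP = QR·sin Q/sin P ≈ 9.0543.
Area = ½·QR·PQ·sin Q ≈ 23.063.
The altitude from R has length 2·area/PQ ≈ 8.0219.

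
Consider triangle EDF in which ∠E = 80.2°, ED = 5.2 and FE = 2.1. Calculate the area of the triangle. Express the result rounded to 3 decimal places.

area ≈ 5.380

Area = ½·FE·ED·sin E ≈ 5.3803.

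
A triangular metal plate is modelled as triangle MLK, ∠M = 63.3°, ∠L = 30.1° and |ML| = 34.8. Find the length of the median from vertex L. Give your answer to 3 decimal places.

The third angle is ∠K = 180° − ∠M − ∠L = 86.60°.
Law of sines: |LK| = |ML|·sin M/sin K ≈ 31.144.
Law of sines: |KM| = |ML|·sin L/sin K ≈ 17.483.
Median from L: ½√(2·|ML|² + 2·|LK|² − |KM|²) ≈ 31.845.

31.845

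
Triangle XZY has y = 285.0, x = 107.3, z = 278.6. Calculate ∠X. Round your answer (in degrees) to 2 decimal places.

∠X ≈ 21.91°

By the law of cosines, cos X = (z² + y² − x²) / (2·z·y) ≈ 0.92776, so ∠X ≈ 21.91°.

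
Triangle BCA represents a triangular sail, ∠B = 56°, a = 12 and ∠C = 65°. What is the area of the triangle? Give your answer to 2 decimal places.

area ≈ 63.11

The third angle is ∠A = 180° − ∠B − ∠C = 59.00°.
Law of sines: b = a·sin B/sin A ≈ 11.606.
Law of sines: c = a·sin C/sin A ≈ 12.688.
Area = ½·a·b·sin C ≈ 63.113.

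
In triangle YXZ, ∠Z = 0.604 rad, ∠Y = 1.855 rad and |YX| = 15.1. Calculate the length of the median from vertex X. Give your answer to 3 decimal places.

m_X ≈ 19.218

The third angle is ∠X = π − ∠Z − ∠Y = 0.683 rad.
Law of sines: |XZ| = |YX|·sin Y/sin Z ≈ 25.521.
Law of sines: |ZY| = |YX|·sin X/sin Z ≈ 16.771.
Median from X: ½√(2·|YX|² + 2·|XZ|² − |ZY|²) ≈ 19.218.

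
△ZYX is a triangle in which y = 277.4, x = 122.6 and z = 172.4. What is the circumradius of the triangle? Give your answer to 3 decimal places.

By the law of cosines, cos Z = (y² + x² − z²) / (2·y·x) ≈ 0.91534, so ∠Z ≈ 23.75°.
Circumradius = z/(2 sin Z) ≈ 214.06.

R ≈ 214.060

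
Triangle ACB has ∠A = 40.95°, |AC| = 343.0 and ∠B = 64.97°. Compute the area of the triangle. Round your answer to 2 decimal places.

The third angle is ∠C = 180° − ∠B − ∠A = 74.08°.
Law of sines: |CB| = |AC|·sin A/sin B ≈ 248.1.
Law of sines: |BA| = |AC|·sin C/sin B ≈ 364.03.
Area = ½·|AC|·|CB|·sin C ≈ 40918.

40917.61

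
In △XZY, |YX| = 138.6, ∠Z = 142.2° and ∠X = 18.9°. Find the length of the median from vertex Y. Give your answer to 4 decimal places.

The third angle is ∠Y = 180° − ∠X − ∠Z = 18.90°.
Law of sines: |ZY| = |YX|·sin X/sin Z ≈ 73.249.
Law of sines: |XZ| = |YX|·sin Y/sin Z ≈ 73.249.
Median from Y: ½√(2·|ZY|² + 2·|YX|² − |XZ|²) ≈ 104.62.

104.6248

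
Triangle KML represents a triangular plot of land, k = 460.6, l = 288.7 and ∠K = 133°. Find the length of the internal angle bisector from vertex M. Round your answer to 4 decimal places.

349.6915

Law of sines: sin L = l·sin K/k ≈ 0.45841.
Since k ≥ l, only the acute value applies: ∠L ≈ 27.28°.
Then ∠M = 180° − ∠K − ∠L ≈ 19.72°.
Law of sines gives m = k·sin M/sin K ≈ 212.46.
The bisector from M has length 2·l·k·cos(∠M/2)/(l+k) ≈ 349.69.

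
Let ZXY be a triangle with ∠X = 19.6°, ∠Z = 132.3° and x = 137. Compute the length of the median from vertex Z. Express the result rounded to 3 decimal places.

71.239

The third angle is ∠Y = 180° − ∠Z − ∠X = 28.10°.
Law of sines: z = x·sin Z/sin X ≈ 302.07.
Law of sines: y = x·sin Y/sin X ≈ 192.36.
Median from Z: ½√(2·x² + 2·y² − z²) ≈ 71.239.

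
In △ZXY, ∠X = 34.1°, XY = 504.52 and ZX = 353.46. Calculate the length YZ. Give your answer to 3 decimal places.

By the law of cosines, YZ² = ZX² + XY² − 2·ZX·XY·cos X = 84142, so YZ ≈ 290.07.

290.073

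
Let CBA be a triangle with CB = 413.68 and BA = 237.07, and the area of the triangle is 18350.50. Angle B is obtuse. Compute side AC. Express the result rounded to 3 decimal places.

From area = ½·CB·BA·sin B, we get sin B = 2·area/(CB·BA) ≈ 0.37423.
Taking the obtuse solution, ∠B ≈ 158.02°.
Law of cosines then gives AC ≈ 639.71.

639.706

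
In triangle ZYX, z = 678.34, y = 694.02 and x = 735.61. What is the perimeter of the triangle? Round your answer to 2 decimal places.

perimeter ≈ 2107.97

Perimeter = 678.34 + 694.02 + 735.61 = 2108.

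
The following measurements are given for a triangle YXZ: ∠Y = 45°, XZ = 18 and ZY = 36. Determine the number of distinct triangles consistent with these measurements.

0

ZY·sin Y = 36·sin(45°) ≈ 25.46.
Since XZ = 18 < 25.46 = ZY sin Y, no triangle exists.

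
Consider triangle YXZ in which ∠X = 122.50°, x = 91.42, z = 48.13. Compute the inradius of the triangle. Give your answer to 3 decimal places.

11.632

Law of sines: sin Z = z·sin X/x ≈ 0.44402.
Since x ≥ z, only the acute value applies: ∠Z ≈ 26.36°.
Then ∠Y = 180° − ∠X − ∠Z ≈ 31.14°.
Law of sines gives y = x·sin Y/sin X ≈ 56.054.
Area = ½·x·z·sin Y ≈ 1137.7.
Semiperimeter s = (56.054+91.42+48.13)/2 = 97.802.
Inradius = area/s = 1137.7/97.802 ≈ 11.632.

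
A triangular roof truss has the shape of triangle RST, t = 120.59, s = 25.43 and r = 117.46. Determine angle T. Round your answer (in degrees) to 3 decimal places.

By the law of cosines, cos T = (r² + s² − t²) / (2·r·s) ≈ -0.01647, so ∠T ≈ 90.94°.

∠T ≈ 90.944°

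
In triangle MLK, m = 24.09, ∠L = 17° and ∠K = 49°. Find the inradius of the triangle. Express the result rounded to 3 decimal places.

r ≈ 2.711

The third angle is ∠M = 180° − ∠L − ∠K = 114.00°.
Law of sines: l = m·sin L/sin M ≈ 7.7098.
Law of sines: k = m·sin K/sin M ≈ 19.902.
Area = ½·m·l·sin K ≈ 70.086.
Semiperimeter s = (24.09+7.7098+19.902)/2 = 25.851.
Inradius = area/s = 70.086/25.851 ≈ 2.7112.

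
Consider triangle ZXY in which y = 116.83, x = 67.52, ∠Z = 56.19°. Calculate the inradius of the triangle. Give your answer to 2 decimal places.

r ≈ 23.29

By the law of cosines, z² = x² + y² − 2·x·y·cos Z = 9429.4, so z ≈ 97.105.
Area = ½·x·y·sin Z ≈ 3277.2.
Semiperimeter s = (97.105+67.52+116.83)/2 = 140.73.
Inradius = area/s = 3277.2/140.73 ≈ 23.287.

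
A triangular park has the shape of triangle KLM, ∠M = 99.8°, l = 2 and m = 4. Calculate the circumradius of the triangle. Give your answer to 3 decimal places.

Law of sines: sin L = l·sin M/m ≈ 0.49270.
Since m ≥ l, only the acute value applies: ∠L ≈ 29.52°.
Then ∠K = 180° − ∠M − ∠L ≈ 50.68°.
Law of sines gives k = m·sin K/sin M ≈ 3.1404.
Circumradius = m/(2 sin M) ≈ 2.0296.

2.030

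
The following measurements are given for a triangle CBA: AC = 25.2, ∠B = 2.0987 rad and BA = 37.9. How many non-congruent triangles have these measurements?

0

BA·sin B = 37.9·sin(2.0987 rad) ≈ 32.74.
Since ∠B is not acute, a triangle exists only if AC > BA; here AC ≤ BA, so there is no triangle.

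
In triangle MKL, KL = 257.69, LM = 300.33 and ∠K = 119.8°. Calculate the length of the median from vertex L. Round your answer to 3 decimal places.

Law of sines: sin M = KL·sin K/LM ≈ 0.74456.
Since LM ≥ KL, only the acute value applies: ∠M ≈ 48.12°.
Then ∠L = 180° − ∠K − ∠M ≈ 12.08°.
Law of sines gives MK = LM·sin L/sin K ≈ 72.421.
Median from L: ½√(2·KL² + 2·LM² − MK²) ≈ 277.47.

277.471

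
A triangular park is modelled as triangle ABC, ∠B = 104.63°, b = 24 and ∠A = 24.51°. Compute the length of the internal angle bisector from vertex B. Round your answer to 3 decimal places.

t_B ≈ 8.197

The third angle is ∠C = 180° − ∠A − ∠B = 50.86°.
Law of sines: a = b·sin A/sin B ≈ 10.29.
Law of sines: c = b·sin C/sin B ≈ 19.238.
The bisector from B has length 2·c·a·cos(∠B/2)/(c+a) ≈ 8.1968.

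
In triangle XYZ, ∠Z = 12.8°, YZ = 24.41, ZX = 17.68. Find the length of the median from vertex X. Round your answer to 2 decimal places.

By the law of cosines, XY² = YZ² + ZX² − 2·YZ·ZX·cos Z = 66.742, so XY ≈ 8.1696.
Median from X: ½√(2·ZX² + 2·XY² − YZ²) ≈ 6.3797.

6.38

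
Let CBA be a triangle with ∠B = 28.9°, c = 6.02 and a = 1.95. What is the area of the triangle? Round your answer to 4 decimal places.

Area = ½·a·c·sin B ≈ 2.8366.

area ≈ 2.8366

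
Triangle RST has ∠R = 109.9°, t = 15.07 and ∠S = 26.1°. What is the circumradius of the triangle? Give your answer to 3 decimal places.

10.847

The third angle is ∠T = 180° − ∠R − ∠S = 44.00°.
Law of sines: r = t·sin R/sin T ≈ 20.399.
Law of sines: s = t·sin S/sin T ≈ 9.5441.
Circumradius = t/(2 sin T) ≈ 10.847.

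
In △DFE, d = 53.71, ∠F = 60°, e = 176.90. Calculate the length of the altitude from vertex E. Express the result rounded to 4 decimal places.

46.5142

By the law of cosines, f² = e² + d² − 2·e·d·cos F = 24677, so f ≈ 157.09.
Area = ½·e·d·sin F ≈ 4114.2.
The altitude from E has length 2·area/e ≈ 46.514.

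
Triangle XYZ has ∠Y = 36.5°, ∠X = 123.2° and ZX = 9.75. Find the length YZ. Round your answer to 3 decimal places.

13.716

The third angle is ∠Z = 180° − ∠X − ∠Y = 20.30°.
Law of sines: YZ = ZX·sin X/sin Y ≈ 13.716.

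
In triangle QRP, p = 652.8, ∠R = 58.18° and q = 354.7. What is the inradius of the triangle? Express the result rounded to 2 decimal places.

By the law of cosines, r² = p² + q² − 2·p·q·cos R = 3.0779e+05, so r ≈ 554.79.
Area = ½·p·q·sin R ≈ 98374.
Semiperimeter s = (354.7+554.79+652.8)/2 = 781.14.
Inradius = area/s = 98374/781.14 ≈ 125.94.

125.94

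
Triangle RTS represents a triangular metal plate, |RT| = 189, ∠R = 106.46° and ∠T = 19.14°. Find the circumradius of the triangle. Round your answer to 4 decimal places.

116.2218

The third angle is ∠S = 180° − ∠R − ∠T = 54.40°.
Law of sines: |TS| = |RT|·sin R/sin S ≈ 222.92.
Law of sines: |SR| = |RT|·sin T/sin S ≈ 76.213.
Circumradius = |RT|/(2 sin S) ≈ 116.22.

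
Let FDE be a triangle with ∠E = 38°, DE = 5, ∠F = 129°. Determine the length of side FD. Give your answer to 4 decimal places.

3.9610

The third angle is ∠D = 180° − ∠E − ∠F = 13.00°.
Law of sines: FD = DE·sin E/sin F ≈ 3.961.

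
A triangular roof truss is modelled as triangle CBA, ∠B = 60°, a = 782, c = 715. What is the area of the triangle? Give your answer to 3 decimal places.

242110.392

Area = ½·a·c·sin B ≈ 2.4211e+05.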